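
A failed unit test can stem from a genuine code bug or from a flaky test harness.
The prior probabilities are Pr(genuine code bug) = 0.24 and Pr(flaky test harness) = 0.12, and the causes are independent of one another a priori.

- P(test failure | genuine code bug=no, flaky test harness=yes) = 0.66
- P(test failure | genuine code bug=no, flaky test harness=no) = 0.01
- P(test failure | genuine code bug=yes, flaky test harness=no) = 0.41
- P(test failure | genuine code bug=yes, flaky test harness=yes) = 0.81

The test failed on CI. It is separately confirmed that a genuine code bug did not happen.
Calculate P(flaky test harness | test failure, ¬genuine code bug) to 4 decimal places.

Weight on flaky test harness=true, given the evidence: 0.66×0.12 = 0.079200
The normalizing constant is 0.01×0.88 + 0.66×0.12 = 0.088000
P(flaky test harness | test failure, ¬genuine code bug) = 0.079200/0.088000 ≈ 0.9000

P(flaky test harness | test failure, ¬genuine code bug) ≈ 0.9000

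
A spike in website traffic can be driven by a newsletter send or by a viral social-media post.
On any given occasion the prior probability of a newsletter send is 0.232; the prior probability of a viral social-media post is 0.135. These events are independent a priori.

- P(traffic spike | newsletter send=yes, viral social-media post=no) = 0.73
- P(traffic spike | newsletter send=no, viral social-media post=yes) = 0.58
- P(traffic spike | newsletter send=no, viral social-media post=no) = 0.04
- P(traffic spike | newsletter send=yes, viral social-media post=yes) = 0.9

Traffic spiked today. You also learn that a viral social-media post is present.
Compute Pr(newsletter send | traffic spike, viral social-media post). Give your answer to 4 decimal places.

Enumerate both values of newsletter send and weight by the priors:
  P(traffic spike | viral social-media post) = 0.58×0.768 + 0.9×0.232
        = 0.445440 + 0.208800 = 0.654240
Keeping only the newsletter send-present terms gives 0.208800, so
  P(newsletter send | traffic spike, viral social-media post) = 0.208800 / 0.654240 ≈ 0.3191

Pr(newsletter send | traffic spike, viral social-media post) ≈ 0.3191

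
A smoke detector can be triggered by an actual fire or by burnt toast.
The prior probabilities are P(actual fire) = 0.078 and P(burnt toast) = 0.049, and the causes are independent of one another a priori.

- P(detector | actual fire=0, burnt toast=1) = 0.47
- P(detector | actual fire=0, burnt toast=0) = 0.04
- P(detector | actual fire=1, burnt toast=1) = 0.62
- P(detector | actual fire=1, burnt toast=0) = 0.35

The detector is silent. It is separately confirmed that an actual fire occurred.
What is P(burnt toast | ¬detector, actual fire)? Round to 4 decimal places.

Weight on burnt toast=true, given the evidence: 0.38*0.049 = 0.018620
The normalizing constant is 0.65*0.951 + 0.38*0.049 = 0.636770
Posterior = 0.018620 / 0.636770 ≈ 0.0292

P(burnt toast | ¬detector, actual fire) ≈ 0.0292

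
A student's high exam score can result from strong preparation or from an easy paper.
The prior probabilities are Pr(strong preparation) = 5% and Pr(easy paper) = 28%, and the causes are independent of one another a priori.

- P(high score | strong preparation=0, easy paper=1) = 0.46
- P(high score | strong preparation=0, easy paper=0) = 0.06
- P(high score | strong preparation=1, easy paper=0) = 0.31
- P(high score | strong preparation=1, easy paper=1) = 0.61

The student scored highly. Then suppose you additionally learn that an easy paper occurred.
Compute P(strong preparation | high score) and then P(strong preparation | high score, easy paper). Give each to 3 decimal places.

P(high score) = 0.06·0.95·0.72 + 0.46·0.95·0.28 + 0.31·0.05·0.72 + 0.61·0.05·0.28 = 0.041040 + 0.122360 + 0.011160 + 0.008540 = 0.183100
Restricting to configurations with strong preparation present: 0.011160 + 0.008540 = 0.019700.
So P(strong preparation | high score) = 0.019700/0.183100 ≈ 0.108.

Now condition on the additional information:
By total probability over both values of strong preparation:
  P(high score | easy paper) = 0.46*0.95 + 0.61*0.05
        = 0.437000 + 0.030500 = 0.467500
Keeping only the strong preparation-present terms gives 0.030500, so
  P(strong preparation | high score, easy paper) = 0.030500 / 0.467500 ≈ 0.065

P(strong preparation | high score) ≈ 0.108; P(strong preparation | high score, easy paper) ≈ 0.065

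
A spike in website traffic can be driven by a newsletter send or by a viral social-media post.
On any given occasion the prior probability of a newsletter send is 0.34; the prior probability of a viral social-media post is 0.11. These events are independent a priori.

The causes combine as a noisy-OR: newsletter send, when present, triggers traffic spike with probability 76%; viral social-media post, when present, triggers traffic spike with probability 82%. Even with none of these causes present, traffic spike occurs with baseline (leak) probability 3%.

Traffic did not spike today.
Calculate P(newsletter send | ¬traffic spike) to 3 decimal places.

P(newsletter send | ¬traffic spike) ≈ 0.110

Under noisy-OR, P(traffic spike | causes) = 1 − (1−0.03)·∏(1−qᵢ) over the active causes.
Numerator (weight on configurations with newsletter send): 0.070445 + 0.001567 = 0.072012
The normalizing constant is 0.97×0.66×0.89 + 0.1746×0.66×0.11 + 0.2328×0.34×0.89 + 0.041904×0.34×0.11 = 0.654466
Posterior = 0.072012 / 0.654466 ≈ 0.110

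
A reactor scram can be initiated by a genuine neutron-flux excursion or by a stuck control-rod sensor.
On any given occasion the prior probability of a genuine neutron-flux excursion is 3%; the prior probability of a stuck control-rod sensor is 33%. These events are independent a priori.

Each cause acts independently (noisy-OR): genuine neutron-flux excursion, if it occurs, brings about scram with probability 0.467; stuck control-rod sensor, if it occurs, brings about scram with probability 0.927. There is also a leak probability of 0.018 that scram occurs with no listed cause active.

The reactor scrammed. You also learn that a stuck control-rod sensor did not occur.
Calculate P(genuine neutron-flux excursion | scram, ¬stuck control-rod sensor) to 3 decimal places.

P(genuine neutron-flux excursion | scram, ¬stuck control-rod sensor) ≈ 0.450

Under noisy-OR, P(scram | causes) = 1 − (1−0.018)·∏(1−qᵢ) over the active causes.
Sum P(scram|·) weighted by the priors over both values of genuine neutron-flux excursion:
  P(scram | ¬stuck control-rod sensor) = 0.018·0.97 + 0.476594·0.03
        = 0.017460 + 0.014298 = 0.031758
Keeping only the genuine neutron-flux excursion-present terms gives 0.014298, so
  P(genuine neutron-flux excursion | scram, ¬stuck control-rod sensor) = 0.014298 / 0.031758 ≈ 0.450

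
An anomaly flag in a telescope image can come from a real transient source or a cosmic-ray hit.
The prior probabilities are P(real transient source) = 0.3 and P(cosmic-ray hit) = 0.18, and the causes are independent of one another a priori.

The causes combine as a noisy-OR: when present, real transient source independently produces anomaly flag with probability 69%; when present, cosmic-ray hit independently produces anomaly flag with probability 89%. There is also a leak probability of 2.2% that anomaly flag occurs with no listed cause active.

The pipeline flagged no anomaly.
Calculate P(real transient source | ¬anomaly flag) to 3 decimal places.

P(real transient source | ¬anomaly flag) ≈ 0.117

Under noisy-OR, P(anomaly flag | causes) = 1 − (1−0.022)·∏(1−qᵢ) over the active causes.
For the numerator, keep only real transient source=true terms: 0.074582 + 0.001801 = 0.076383
Normalizer over all consistent configurations: 0.978·0.7·0.82 + 0.10758·0.7·0.18 + 0.30318·0.3·0.82 + 0.03335·0.3·0.18 = 0.651310
P(real transient source | ¬anomaly flag) = 0.076383/0.651310 ≈ 0.117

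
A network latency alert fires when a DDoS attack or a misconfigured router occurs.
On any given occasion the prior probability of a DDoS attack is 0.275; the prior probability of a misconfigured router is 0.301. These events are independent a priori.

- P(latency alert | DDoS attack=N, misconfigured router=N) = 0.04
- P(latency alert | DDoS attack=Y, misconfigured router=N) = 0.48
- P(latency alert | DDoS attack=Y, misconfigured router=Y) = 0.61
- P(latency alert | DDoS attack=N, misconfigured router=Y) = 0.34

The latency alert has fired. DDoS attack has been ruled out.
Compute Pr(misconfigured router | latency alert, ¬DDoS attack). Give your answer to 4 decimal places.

For the numerator, keep only misconfigured router=true terms: 0.34·0.301 = 0.102340
The normalizing constant is 0.04·0.699 + 0.34·0.301 = 0.130300
Posterior = 0.102340 / 0.130300 ≈ 0.7854

Pr(misconfigured router | latency alert, ¬DDoS attack) ≈ 0.7854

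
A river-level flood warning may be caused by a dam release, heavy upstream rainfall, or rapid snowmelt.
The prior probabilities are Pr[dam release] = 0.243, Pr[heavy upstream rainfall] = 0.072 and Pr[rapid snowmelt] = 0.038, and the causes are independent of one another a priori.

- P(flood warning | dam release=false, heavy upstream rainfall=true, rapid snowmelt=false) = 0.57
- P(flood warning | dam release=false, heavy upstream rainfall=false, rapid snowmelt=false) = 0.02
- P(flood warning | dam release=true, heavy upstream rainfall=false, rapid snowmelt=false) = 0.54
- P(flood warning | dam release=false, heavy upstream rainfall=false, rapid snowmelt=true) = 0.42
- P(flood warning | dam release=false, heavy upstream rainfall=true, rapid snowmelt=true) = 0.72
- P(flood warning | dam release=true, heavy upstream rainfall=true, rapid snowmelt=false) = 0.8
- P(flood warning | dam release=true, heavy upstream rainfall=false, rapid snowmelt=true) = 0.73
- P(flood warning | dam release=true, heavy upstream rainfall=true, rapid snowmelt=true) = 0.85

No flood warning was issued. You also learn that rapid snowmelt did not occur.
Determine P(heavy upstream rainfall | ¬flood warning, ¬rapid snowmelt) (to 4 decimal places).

P(heavy upstream rainfall | ¬flood warning, ¬rapid snowmelt) ≈ 0.0329

Enumerate the 4 (dam release, heavy upstream rainfall) configurations and weight by the priors:
  P(¬flood warning | ¬rapid snowmelt) = 0.98*0.757*0.928 + 0.43*0.757*0.072 + 0.46*0.243*0.928 + 0.2*0.243*0.072
        = 0.688446 + 0.023437 + 0.103732 + 0.003499 = 0.819114
Keeping only the heavy upstream rainfall-present terms gives 0.026936, so
  P(heavy upstream rainfall | ¬flood warning, ¬rapid snowmelt) = 0.026936 / 0.819114 ≈ 0.0329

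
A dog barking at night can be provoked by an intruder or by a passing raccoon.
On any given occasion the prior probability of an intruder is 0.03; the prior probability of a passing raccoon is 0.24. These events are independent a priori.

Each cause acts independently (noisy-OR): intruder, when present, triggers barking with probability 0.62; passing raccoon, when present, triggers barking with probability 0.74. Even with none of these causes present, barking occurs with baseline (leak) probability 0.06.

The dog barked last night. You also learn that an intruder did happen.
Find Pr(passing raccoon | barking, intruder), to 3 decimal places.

Under noisy-OR, P(barking | causes) = 1 − (1−0.06)·∏(1−qᵢ) over the active causes.
Numerator (weight on configurations with passing raccoon): 0.907128×0.24 = 0.217711
The normalizing constant is 0.6428×0.76 + 0.907128×0.24 = 0.706239
P(passing raccoon | barking, intruder) = 0.217711/0.706239 ≈ 0.308

Pr(passing raccoon | barking, intruder) ≈ 0.308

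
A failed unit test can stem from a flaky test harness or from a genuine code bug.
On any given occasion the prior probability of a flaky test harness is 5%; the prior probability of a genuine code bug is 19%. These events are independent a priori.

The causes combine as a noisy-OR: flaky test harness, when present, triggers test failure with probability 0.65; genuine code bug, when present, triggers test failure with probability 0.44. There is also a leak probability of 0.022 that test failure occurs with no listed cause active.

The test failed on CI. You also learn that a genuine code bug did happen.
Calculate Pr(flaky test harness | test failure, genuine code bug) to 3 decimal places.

Pr(flaky test harness | test failure, genuine code bug) ≈ 0.086

Under noisy-OR, P(test failure | causes) = 1 − (1−0.022)·∏(1−qᵢ) over the active causes.
Sum P(test failure|·) weighted by the priors over both values of flaky test harness:
  P(test failure | genuine code bug) = 0.45232·0.95 + 0.808312·0.05
        = 0.429704 + 0.040416 = 0.470120
Configurations with flaky test harness contribute 0.040416, so
  P(flaky test harness | test failure, genuine code bug) = 0.040416 / 0.470120 ≈ 0.086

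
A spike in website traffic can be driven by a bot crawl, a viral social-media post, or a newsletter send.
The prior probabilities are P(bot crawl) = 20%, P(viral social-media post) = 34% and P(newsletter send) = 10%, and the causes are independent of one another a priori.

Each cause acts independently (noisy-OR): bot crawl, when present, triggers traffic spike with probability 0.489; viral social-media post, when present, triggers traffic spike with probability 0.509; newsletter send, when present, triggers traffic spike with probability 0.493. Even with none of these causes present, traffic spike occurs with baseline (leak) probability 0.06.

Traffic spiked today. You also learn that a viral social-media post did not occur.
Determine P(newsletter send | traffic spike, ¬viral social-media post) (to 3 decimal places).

Under noisy-OR, P(traffic spike | causes) = 1 − (1−0.06)·∏(1−qᵢ) over the active causes.
Weight on newsletter send=true, given the evidence: 0.041874 + 0.015129 = 0.057003
Denominator P(traffic spike | ¬viral social-media post): 0.06×0.8×0.9 + 0.52342×0.8×0.1 + 0.51966×0.2×0.9 + 0.756468×0.2×0.1 = 0.193742
P(newsletter send | traffic spike, ¬viral social-media post) = 0.057003/0.193742 ≈ 0.294

P(newsletter send | traffic spike, ¬viral social-media post) ≈ 0.294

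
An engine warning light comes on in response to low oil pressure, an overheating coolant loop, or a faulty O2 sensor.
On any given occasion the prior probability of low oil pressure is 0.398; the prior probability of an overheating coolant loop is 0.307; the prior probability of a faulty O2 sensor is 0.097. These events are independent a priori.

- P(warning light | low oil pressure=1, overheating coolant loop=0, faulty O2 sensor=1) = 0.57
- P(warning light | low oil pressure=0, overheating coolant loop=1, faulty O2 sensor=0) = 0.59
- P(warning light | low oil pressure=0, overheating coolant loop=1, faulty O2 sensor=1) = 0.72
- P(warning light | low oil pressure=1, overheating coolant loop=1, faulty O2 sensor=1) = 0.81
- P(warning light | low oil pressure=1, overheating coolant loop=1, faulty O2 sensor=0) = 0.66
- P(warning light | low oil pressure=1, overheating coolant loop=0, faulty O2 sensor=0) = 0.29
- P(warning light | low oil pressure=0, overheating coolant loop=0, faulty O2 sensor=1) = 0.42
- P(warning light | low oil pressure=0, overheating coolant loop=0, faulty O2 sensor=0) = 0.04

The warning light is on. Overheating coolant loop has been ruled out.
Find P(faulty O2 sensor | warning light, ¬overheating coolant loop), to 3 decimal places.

P(warning light | ¬overheating coolant loop) = 0.04*0.602*0.903 + 0.42*0.602*0.097 + 0.29*0.398*0.903 + 0.57*0.398*0.097 = 0.021744 + 0.024525 + 0.104224 + 0.022005 = 0.172498
Of this, 0.046530 comes from 0.024525 + 0.022005 (the faulty O2 sensor=true cases).
Hence the posterior is 0.046530/0.172498 ≈ 0.270.

P(faulty O2 sensor | warning light, ¬overheating coolant loop) ≈ 0.270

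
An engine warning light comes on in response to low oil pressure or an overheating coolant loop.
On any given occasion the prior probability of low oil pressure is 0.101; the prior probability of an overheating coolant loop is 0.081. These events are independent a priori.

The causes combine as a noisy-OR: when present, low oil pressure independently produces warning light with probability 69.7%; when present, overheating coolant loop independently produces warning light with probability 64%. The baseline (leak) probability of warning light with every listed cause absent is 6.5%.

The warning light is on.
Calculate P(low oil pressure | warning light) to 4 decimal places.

P(low oil pressure | warning light) ≈ 0.4200

Under noisy-OR, P(warning light | causes) = 1 − (1−0.065)·∏(1−qᵢ) over the active causes.
P(warning light) = 0.065×0.899×0.919 + 0.6634×0.899×0.081 + 0.716695×0.101×0.919 + 0.89801×0.101×0.081 = 0.053702 + 0.048308 + 0.066523 + 0.007347 = 0.175880
Restricting to configurations with low oil pressure present: 0.066523 + 0.007347 = 0.073870.
P(low oil pressure | warning light) = 0.073870 / 0.175880 ≈ 0.4200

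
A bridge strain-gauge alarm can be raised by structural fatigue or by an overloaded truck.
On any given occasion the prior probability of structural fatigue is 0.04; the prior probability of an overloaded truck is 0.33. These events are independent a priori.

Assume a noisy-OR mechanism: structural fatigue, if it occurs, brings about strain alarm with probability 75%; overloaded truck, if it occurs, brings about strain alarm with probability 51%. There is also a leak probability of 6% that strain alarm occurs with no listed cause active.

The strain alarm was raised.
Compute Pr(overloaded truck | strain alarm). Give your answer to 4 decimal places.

Pr(overloaded truck | strain alarm) ≈ 0.7555

Under noisy-OR, P(strain alarm | causes) = 1 − (1−0.06)·∏(1−qᵢ) over the active causes.
Numerator (weight on configurations with overloaded truck): 0.170882 + 0.011680 = 0.182562
The normalizing constant is 0.06×0.96×0.67 + 0.5394×0.96×0.33 + 0.765×0.04×0.67 + 0.88485×0.04×0.33 = 0.241656
Posterior = 0.182562 / 0.241656 ≈ 0.7555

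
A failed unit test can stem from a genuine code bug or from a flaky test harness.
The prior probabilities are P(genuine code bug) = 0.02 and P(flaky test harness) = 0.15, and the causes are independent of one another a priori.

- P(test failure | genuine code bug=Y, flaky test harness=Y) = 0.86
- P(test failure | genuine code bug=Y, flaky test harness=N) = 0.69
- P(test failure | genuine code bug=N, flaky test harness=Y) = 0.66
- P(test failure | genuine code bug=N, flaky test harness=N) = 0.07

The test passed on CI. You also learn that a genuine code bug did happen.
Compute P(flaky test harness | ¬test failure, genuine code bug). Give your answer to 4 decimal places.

P(flaky test harness | ¬test failure, genuine code bug) ≈ 0.0738

By total probability over both values of flaky test harness:
  P(¬test failure | genuine code bug) = 0.31×0.85 + 0.14×0.15
        = 0.263500 + 0.021000 = 0.284500
Keeping only the flaky test harness-present terms gives 0.021000, so
  P(flaky test harness | ¬test failure, genuine code bug) = 0.021000 / 0.284500 ≈ 0.0738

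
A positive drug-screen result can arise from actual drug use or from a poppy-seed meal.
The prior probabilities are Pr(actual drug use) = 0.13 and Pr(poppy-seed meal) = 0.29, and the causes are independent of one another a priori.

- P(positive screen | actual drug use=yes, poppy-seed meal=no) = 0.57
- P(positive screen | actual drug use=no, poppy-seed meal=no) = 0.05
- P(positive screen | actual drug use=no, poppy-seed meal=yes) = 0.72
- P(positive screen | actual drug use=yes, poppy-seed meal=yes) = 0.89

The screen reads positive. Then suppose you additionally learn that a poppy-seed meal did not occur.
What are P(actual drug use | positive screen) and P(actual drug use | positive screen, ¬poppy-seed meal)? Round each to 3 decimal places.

P(actual drug use | positive screen) ≈ 0.288; P(actual drug use | positive screen, ¬poppy-seed meal) ≈ 0.630

P(positive screen) = 0.05×0.87×0.71 + 0.72×0.87×0.29 + 0.57×0.13×0.71 + 0.89×0.13×0.29 = 0.030885 + 0.181656 + 0.052611 + 0.033553 = 0.298705
The actual drug use-present share is 0.052611 + 0.033553 = 0.086164.
P(actual drug use | positive screen) = 0.086164 / 0.298705 ≈ 0.288

With the extra evidence:
Numerator (weight on configurations with actual drug use): 0.57·0.13 = 0.074100
The normalizing constant is 0.05·0.87 + 0.57·0.13 = 0.117600
P(actual drug use | positive screen, ¬poppy-seed meal) = 0.074100/0.117600 ≈ 0.630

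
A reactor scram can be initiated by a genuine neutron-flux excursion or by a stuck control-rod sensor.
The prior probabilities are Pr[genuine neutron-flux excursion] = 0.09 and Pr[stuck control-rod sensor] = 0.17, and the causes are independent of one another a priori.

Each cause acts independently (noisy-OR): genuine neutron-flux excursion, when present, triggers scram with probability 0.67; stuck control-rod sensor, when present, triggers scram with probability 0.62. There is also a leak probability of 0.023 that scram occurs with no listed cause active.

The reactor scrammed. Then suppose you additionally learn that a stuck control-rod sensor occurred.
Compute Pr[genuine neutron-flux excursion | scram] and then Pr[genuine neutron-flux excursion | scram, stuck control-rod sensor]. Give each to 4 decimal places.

Pr[genuine neutron-flux excursion | scram] ≈ 0.3584; Pr[genuine neutron-flux excursion | scram, stuck control-rod sensor] ≈ 0.1213

Under noisy-OR, P(scram | causes) = 1 − (1−0.023)·∏(1−qᵢ) over the active causes.
P(scram) = 0.023*0.91*0.83 + 0.62874*0.91*0.17 + 0.67759*0.09*0.83 + 0.877484*0.09*0.17 = 0.017372 + 0.097266 + 0.050616 + 0.013426 = 0.178680
Restricting to configurations with genuine neutron-flux excursion present: 0.050616 + 0.013426 = 0.064042.
Hence the posterior is 0.064042/0.178680 ≈ 0.3584.

Now also conditioning on stuck control-rod sensor=true:
By total probability over both values of genuine neutron-flux excursion:
  P(scram | stuck control-rod sensor) = 0.62874·0.91 + 0.877484·0.09
        = 0.572153 + 0.078974 = 0.651127
Keeping only the genuine neutron-flux excursion-present terms gives 0.078974, so
  P(genuine neutron-flux excursion | scram, stuck control-rod sensor) = 0.078974 / 0.651127 ≈ 0.1213
The drop from 0.3584 to 0.1213 is the explaining-away (discounting) effect.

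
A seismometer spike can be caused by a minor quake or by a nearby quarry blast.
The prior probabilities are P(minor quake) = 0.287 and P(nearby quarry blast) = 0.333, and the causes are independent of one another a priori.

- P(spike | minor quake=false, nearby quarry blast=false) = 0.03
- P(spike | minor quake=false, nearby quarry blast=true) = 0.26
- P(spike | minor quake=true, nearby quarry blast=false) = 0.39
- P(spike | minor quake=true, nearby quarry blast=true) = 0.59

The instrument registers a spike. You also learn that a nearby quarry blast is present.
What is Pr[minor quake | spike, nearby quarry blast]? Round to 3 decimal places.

P(spike | nearby quarry blast) = 0.26*0.713 + 0.59*0.287 = 0.185380 + 0.169330 = 0.354710
The minor quake-present share is 0.59*0.287 = 0.169330.
Hence the posterior is 0.169330/0.354710 ≈ 0.477.

Pr[minor quake | spike, nearby quarry blast] ≈ 0.477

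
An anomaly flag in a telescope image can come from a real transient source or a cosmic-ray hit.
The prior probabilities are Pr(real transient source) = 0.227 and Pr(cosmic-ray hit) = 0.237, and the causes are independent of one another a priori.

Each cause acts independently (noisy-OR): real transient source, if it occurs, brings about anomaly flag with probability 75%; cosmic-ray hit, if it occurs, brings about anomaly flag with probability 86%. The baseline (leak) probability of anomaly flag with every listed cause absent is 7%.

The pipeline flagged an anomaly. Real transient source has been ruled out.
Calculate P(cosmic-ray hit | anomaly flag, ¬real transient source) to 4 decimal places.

P(cosmic-ray hit | anomaly flag, ¬real transient source) ≈ 0.7942

Under noisy-OR, P(anomaly flag | causes) = 1 − (1−0.07)·∏(1−qᵢ) over the active causes.
P(anomaly flag | ¬real transient source) = 0.07·0.763 + 0.8698·0.237 = 0.053410 + 0.206143 = 0.259553
Restricting to configurations with cosmic-ray hit present: 0.8698·0.237 = 0.206143.
Hence the posterior is 0.206143/0.259553 ≈ 0.7942.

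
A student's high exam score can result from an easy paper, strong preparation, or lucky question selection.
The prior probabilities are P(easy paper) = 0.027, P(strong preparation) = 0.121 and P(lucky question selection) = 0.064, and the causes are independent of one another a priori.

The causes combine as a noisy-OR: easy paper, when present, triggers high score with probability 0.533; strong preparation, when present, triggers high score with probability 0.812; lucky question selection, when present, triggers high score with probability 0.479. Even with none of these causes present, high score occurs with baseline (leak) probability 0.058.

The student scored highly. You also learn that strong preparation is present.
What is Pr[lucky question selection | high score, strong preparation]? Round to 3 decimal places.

Under noisy-OR, P(high score | causes) = 1 − (1−0.058)·∏(1−qᵢ) over the active causes.
Numerator (weight on configurations with lucky question selection): 0.056526 + 0.001654 = 0.058180
Denominator P(high score | strong preparation): 0.822904·0.973·0.936 + 0.907733·0.973·0.064 + 0.917296·0.027·0.936 + 0.956911·0.027·0.064 = 0.830804
Posterior = 0.058180 / 0.830804 ≈ 0.070

Pr[lucky question selection | high score, strong preparation] ≈ 0.070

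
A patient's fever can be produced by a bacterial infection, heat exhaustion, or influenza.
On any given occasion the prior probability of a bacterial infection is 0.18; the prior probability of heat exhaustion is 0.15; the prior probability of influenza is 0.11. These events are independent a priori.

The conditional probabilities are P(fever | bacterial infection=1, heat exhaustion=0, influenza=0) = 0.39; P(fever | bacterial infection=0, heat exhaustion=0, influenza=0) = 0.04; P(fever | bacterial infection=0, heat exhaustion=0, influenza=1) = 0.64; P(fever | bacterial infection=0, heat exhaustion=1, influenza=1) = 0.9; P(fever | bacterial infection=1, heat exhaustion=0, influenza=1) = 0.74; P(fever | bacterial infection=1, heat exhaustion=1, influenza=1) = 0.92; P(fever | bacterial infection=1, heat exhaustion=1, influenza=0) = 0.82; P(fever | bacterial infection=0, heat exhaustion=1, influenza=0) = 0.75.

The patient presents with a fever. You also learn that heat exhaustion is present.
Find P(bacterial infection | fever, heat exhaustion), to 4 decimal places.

P(fever | heat exhaustion) = 0.75×0.82×0.89 + 0.9×0.82×0.11 + 0.82×0.18×0.89 + 0.92×0.18×0.11 = 0.547350 + 0.081180 + 0.131364 + 0.018216 = 0.778110
The bacterial infection-present share is 0.131364 + 0.018216 = 0.149580.
Hence the posterior is 0.149580/0.778110 ≈ 0.1922.

P(bacterial infection | fever, heat exhaustion) ≈ 0.1922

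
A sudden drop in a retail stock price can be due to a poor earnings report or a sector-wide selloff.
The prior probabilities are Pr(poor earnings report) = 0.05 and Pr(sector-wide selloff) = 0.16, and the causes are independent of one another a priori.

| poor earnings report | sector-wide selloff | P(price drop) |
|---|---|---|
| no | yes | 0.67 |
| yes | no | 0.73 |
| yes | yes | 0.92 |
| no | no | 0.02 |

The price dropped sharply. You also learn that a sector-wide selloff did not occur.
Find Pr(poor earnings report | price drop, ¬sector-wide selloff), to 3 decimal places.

Enumerate both values of poor earnings report and weight by the priors:
  P(price drop | ¬sector-wide selloff) = 0.02·0.95 + 0.73·0.05
        = 0.019000 + 0.036500 = 0.055500
Configurations with poor earnings report contribute 0.036500, so
  P(poor earnings report | price drop, ¬sector-wide selloff) = 0.036500 / 0.055500 ≈ 0.658

Pr(poor earnings report | price drop, ¬sector-wide selloff) ≈ 0.658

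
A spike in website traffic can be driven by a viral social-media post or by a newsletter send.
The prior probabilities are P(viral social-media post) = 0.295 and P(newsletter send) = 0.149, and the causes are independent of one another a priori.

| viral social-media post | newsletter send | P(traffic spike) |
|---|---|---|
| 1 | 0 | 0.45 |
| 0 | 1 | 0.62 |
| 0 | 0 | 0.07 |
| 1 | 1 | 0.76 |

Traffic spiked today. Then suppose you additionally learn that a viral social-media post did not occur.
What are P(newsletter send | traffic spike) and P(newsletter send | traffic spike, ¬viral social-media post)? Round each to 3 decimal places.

P(traffic spike) = 0.07*0.705*0.851 + 0.62*0.705*0.149 + 0.45*0.295*0.851 + 0.76*0.295*0.149 = 0.041997 + 0.065128 + 0.112970 + 0.033406 = 0.253501
The newsletter send-present share is 0.065128 + 0.033406 = 0.098534.
P(newsletter send | traffic spike) = 0.098534 / 0.253501 ≈ 0.389

With the extra evidence:
P(traffic spike | ¬viral social-media post) = 0.07×0.851 + 0.62×0.149 = 0.059570 + 0.092380 = 0.151950
Of this, 0.092380 comes from 0.62×0.149 (the newsletter send=true cases).
Hence the posterior is 0.092380/0.151950 ≈ 0.608.

P(newsletter send | traffic spike) ≈ 0.389; P(newsletter send | traffic spike, ¬viral social-media post) ≈ 0.608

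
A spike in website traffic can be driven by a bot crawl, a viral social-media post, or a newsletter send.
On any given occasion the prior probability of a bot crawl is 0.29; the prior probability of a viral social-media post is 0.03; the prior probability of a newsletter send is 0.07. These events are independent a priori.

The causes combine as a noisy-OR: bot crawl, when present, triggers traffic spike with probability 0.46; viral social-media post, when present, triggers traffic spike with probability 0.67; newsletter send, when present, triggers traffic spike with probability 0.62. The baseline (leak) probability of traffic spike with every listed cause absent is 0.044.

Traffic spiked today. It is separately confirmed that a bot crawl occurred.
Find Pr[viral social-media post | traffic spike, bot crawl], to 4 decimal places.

Pr[viral social-media post | traffic spike, bot crawl] ≈ 0.0487

Under noisy-OR, P(traffic spike | causes) = 1 − (1−0.044)·∏(1−qᵢ) over the active causes.
Numerator (weight on configurations with viral social-media post): 0.023147 + 0.001964 = 0.025111
The normalizing constant is 0.48376×0.97×0.93 + 0.803829×0.97×0.07 + 0.829641×0.03×0.93 + 0.935264×0.03×0.07 = 0.516091
Posterior = 0.025111 / 0.516091 ≈ 0.0487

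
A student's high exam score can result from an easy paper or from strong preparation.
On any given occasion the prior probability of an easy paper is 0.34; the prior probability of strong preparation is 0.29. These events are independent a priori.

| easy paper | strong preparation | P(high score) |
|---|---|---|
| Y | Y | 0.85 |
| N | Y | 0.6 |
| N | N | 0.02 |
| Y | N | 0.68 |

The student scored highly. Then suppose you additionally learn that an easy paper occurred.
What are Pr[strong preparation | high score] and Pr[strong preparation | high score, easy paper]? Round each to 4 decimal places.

P(high score) = 0.02·0.66·0.71 + 0.6·0.66·0.29 + 0.68·0.34·0.71 + 0.85·0.34·0.29 = 0.009372 + 0.114840 + 0.164152 + 0.083810 = 0.372174
Of this, 0.198650 comes from 0.114840 + 0.083810 (the strong preparation=true cases).
So P(strong preparation | high score) = 0.198650/0.372174 ≈ 0.5338.

Now also conditioning on easy paper=true:
By total probability over both values of strong preparation:
  P(high score | easy paper) = 0.68×0.71 + 0.85×0.29
        = 0.482800 + 0.246500 = 0.729300
The terms with strong preparation present sum to 0.246500, so
  P(strong preparation | high score, easy paper) = 0.246500 / 0.729300 ≈ 0.3380

Pr[strong preparation | high score] ≈ 0.5338; Pr[strong preparation | high score, easy paper] ≈ 0.3380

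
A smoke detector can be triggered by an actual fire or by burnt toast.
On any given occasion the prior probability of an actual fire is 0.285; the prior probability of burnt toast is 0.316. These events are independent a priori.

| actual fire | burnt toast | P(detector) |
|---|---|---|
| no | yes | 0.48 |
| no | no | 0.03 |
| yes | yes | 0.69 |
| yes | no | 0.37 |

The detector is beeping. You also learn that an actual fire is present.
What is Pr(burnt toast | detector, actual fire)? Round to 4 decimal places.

Enumerate both values of burnt toast and weight by the priors:
  P(detector | actual fire) = 0.37×0.684 + 0.69×0.316
        = 0.253080 + 0.218040 = 0.471120
Keeping only the burnt toast-present terms gives 0.218040, so
  P(burnt toast | detector, actual fire) = 0.218040 / 0.471120 ≈ 0.4628

Pr(burnt toast | detector, actual fire) ≈ 0.4628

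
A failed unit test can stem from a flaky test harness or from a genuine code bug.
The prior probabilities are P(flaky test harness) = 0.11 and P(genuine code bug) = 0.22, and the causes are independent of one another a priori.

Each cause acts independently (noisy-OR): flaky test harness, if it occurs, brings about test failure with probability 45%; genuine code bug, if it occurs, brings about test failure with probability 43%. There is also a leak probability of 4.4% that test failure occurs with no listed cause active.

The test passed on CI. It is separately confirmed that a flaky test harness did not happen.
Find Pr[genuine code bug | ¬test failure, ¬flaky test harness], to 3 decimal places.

Under noisy-OR, P(test failure | causes) = 1 − (1−0.044)·∏(1−qᵢ) over the active causes.
P(¬test failure | ¬flaky test harness) = 0.956*0.78 + 0.54492*0.22 = 0.745680 + 0.119882 = 0.865562
Restricting to configurations with genuine code bug present: 0.54492*0.22 = 0.119882.
P(genuine code bug | ¬test failure, ¬flaky test harness) = 0.119882 / 0.865562 ≈ 0.139

Pr[genuine code bug | ¬test failure, ¬flaky test harness] ≈ 0.139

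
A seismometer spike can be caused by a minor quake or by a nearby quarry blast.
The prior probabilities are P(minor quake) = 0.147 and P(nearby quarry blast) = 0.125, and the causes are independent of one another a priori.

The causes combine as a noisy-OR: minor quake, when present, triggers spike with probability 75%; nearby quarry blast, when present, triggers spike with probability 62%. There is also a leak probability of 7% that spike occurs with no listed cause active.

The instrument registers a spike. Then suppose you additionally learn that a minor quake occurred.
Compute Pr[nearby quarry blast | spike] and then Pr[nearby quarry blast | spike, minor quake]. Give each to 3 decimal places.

Under noisy-OR, P(spike | causes) = 1 − (1−0.07)·∏(1−qᵢ) over the active causes.
Weight on nearby quarry blast=true, given the evidence: 0.068944 + 0.016752 = 0.085696
Normalizer over all consistent configurations: 0.07×0.853×0.875 + 0.6466×0.853×0.125 + 0.7675×0.147×0.875 + 0.91165×0.147×0.125 = 0.236662
P(nearby quarry blast | spike) = 0.085696/0.236662 ≈ 0.362

Now condition on the additional information:
Enumerate both values of nearby quarry blast and weight by the priors:
  P(spike | minor quake) = 0.7675×0.875 + 0.91165×0.125
        = 0.671562 + 0.113956 = 0.785518
Configurations with nearby quarry blast contribute 0.113956, so
  P(nearby quarry blast | spike, minor quake) = 0.113956 / 0.785518 ≈ 0.145
This is intercausal reasoning (explaining away): once minor quake accounts for the spike, nearby quarry blast becomes less likely.

Pr[nearby quarry blast | spike] ≈ 0.362; Pr[nearby quarry blast | spike, minor quake] ≈ 0.145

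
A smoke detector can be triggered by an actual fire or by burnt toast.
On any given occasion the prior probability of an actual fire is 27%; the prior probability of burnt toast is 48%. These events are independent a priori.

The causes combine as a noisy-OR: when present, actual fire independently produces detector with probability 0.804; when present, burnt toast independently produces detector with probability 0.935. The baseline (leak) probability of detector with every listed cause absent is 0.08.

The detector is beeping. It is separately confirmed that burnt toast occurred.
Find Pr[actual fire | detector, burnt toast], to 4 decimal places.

Under noisy-OR, P(detector | causes) = 1 − (1−0.08)·∏(1−qᵢ) over the active causes.
By total probability over both values of actual fire:
  P(detector | burnt toast) = 0.9402×0.73 + 0.988279×0.27
        = 0.686346 + 0.266835 = 0.953181
The terms with actual fire present sum to 0.266835, so
  P(actual fire | detector, burnt toast) = 0.266835 / 0.953181 ≈ 0.2799

Pr[actual fire | detector, burnt toast] ≈ 0.2799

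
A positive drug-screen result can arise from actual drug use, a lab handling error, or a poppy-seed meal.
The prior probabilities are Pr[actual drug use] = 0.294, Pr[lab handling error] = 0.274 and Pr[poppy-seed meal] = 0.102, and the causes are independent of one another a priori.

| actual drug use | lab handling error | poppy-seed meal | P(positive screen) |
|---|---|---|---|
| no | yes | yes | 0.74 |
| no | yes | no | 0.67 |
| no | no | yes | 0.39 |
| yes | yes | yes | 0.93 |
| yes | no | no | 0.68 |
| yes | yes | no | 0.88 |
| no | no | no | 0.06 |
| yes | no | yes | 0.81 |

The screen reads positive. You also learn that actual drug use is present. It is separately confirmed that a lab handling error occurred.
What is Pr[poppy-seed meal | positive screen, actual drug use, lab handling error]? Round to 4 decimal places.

Numerator (weight on configurations with poppy-seed meal): 0.93·0.102 = 0.094860
Normalizer over all consistent configurations: 0.88·0.898 + 0.93·0.102 = 0.885100
Posterior = 0.094860 / 0.885100 ≈ 0.1072

Pr[poppy-seed meal | positive screen, actual drug use, lab handling error] ≈ 0.1072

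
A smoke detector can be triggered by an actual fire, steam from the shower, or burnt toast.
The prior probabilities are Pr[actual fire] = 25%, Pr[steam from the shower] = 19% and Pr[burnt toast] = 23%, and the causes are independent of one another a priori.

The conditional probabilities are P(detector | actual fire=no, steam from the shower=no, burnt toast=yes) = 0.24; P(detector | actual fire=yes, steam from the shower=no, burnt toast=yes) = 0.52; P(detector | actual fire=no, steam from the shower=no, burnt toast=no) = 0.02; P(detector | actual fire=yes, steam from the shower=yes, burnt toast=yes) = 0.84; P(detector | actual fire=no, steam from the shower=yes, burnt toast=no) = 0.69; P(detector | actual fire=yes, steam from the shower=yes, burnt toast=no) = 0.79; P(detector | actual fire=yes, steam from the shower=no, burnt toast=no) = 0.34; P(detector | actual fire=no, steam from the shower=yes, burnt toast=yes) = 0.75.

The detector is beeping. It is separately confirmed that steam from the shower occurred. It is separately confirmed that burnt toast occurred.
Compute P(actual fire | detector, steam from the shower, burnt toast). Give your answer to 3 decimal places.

Sum P(detector|·) weighted by the priors over both values of actual fire:
  P(detector | steam from the shower, burnt toast) = 0.75*0.75 + 0.84*0.25
        = 0.562500 + 0.210000 = 0.772500
The terms with actual fire present sum to 0.210000, so
  P(actual fire | detector, steam from the shower, burnt toast) = 0.210000 / 0.772500 ≈ 0.272

P(actual fire | detector, steam from the shower, burnt toast) ≈ 0.272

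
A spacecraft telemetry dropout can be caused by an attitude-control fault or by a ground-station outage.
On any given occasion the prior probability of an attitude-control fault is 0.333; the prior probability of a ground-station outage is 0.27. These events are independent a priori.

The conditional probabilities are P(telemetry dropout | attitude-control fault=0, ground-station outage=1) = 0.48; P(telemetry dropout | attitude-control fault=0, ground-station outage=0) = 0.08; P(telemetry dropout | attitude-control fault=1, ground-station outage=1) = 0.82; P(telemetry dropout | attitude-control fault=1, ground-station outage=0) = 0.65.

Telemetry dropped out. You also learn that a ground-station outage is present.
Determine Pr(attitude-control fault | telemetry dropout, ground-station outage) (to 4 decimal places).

Pr(attitude-control fault | telemetry dropout, ground-station outage) ≈ 0.4603

P(telemetry dropout | ground-station outage) = 0.48*0.667 + 0.82*0.333 = 0.320160 + 0.273060 = 0.593220
Of this, 0.273060 comes from 0.82*0.333 (the attitude-control fault=true cases).
So P(attitude-control fault | telemetry dropout, ground-station outage) = 0.273060/0.593220 ≈ 0.4603.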